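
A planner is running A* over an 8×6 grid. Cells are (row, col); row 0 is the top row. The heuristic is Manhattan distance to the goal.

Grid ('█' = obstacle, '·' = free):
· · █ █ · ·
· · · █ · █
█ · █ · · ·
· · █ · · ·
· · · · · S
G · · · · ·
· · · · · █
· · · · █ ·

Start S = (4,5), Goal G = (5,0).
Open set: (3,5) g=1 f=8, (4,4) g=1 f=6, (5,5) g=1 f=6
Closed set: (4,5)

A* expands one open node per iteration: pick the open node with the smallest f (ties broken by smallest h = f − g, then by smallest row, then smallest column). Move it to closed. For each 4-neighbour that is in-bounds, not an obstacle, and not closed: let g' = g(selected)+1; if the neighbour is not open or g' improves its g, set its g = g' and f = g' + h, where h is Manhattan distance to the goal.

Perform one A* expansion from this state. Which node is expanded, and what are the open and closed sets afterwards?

expanded=(4,4); open=[(3,4) g=2 f=8, (3,5) g=1 f=8, (4,3) g=2 f=6, (5,4) g=2 f=6, (5,5) g=1 f=6]; closed=[(4,4), (4,5)]

step 1: expand (4,4) (f=6, h=5) → closed; open now [(3,4) g=2 f=8, (3,5) g=1 f=8, (4,3) g=2 f=6, (5,4) g=2 f=6, (5,5) g=1 f=6]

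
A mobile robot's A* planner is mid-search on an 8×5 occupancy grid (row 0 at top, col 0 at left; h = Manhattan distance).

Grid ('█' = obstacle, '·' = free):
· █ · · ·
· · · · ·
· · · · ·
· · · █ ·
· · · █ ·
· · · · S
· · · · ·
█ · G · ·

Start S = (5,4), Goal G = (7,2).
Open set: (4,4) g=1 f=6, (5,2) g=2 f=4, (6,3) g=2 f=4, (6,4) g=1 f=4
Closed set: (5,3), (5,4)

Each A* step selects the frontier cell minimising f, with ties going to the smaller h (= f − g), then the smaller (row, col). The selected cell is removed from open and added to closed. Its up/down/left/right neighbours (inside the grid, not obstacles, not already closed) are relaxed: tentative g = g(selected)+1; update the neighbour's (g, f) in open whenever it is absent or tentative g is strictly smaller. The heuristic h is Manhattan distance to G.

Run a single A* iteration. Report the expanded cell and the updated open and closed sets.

expanded=(5,2); open=[(4,2) g=3 f=6, (4,4) g=1 f=6, (5,1) g=3 f=6, (6,2) g=3 f=4, (6,3) g=2 f=4, (6,4) g=1 f=4]; closed=[(5,2), (5,3), (5,4)]

step 1: expand (5,2) (f=4, h=2) → closed; open now [(4,2) g=3 f=6, (4,4) g=1 f=6, (5,1) g=3 f=6, (6,2) g=3 f=4, (6,3) g=2 f=4, (6,4) g=1 f=4]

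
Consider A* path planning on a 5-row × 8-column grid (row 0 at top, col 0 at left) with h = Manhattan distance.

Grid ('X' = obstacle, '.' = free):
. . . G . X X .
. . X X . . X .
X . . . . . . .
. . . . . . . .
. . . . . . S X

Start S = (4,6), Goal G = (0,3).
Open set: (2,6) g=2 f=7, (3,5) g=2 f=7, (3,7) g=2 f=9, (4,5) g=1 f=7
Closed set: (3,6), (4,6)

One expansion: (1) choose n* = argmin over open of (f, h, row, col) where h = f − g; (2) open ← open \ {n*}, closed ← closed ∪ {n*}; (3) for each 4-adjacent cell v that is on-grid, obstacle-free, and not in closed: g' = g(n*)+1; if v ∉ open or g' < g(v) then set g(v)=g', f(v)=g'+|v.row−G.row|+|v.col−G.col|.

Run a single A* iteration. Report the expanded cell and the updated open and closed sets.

step 1: expand (2,6) (f=7, h=5) → closed; open now [(2,5) g=3 f=7, (2,7) g=3 f=9, (3,5) g=2 f=7, (3,7) g=2 f=9, (4,5) g=1 f=7]

expanded=(2,6); open=[(2,5) g=3 f=7, (2,7) g=3 f=9, (3,5) g=2 f=7, (3,7) g=2 f=9, (4,5) g=1 f=7]; closed=[(2,6), (3,6), (4,6)]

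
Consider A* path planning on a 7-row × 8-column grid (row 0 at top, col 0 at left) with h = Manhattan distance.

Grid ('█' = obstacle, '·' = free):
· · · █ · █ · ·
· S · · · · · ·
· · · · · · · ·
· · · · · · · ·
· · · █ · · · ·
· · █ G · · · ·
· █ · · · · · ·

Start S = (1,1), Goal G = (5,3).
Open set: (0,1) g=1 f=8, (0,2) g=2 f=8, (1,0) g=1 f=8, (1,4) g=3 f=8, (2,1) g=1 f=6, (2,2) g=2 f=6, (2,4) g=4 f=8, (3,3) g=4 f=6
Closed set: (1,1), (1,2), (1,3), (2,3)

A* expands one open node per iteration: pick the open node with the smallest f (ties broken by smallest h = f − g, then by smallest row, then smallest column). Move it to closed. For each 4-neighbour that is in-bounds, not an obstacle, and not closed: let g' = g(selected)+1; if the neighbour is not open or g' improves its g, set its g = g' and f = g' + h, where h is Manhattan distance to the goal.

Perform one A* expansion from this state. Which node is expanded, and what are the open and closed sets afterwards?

step 1: expand (3,3) (f=6, h=2) → closed; open now [(0,1) g=1 f=8, (0,2) g=2 f=8, (1,0) g=1 f=8, (1,4) g=3 f=8, (2,1) g=1 f=6, (2,2) g=2 f=6, (2,4) g=4 f=8, (3,2) g=5 f=8, (3,4) g=5 f=8]

expanded=(3,3); open=[(0,1) g=1 f=8, (0,2) g=2 f=8, (1,0) g=1 f=8, (1,4) g=3 f=8, (2,1) g=1 f=6, (2,2) g=2 f=6, (2,4) g=4 f=8, (3,2) g=5 f=8, (3,4) g=5 f=8]; closed=[(1,1), (1,2), (1,3), (2,3), (3,3)]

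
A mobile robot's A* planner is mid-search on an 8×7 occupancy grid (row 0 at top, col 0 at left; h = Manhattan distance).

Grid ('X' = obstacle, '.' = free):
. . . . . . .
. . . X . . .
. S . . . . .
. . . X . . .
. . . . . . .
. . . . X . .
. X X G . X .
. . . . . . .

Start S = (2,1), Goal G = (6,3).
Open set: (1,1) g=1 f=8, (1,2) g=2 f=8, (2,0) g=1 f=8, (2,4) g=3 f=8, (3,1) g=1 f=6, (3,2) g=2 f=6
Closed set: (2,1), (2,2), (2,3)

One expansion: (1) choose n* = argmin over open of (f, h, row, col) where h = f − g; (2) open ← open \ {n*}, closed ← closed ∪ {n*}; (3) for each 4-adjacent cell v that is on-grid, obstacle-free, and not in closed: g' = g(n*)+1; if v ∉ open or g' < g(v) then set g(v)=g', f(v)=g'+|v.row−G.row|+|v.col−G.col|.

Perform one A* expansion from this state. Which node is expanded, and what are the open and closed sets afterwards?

step 1: expand (3,2) (f=6, h=4) → closed; open now [(1,1) g=1 f=8, (1,2) g=2 f=8, (2,0) g=1 f=8, (2,4) g=3 f=8, (3,1) g=1 f=6, (4,2) g=3 f=6]

expanded=(3,2); open=[(1,1) g=1 f=8, (1,2) g=2 f=8, (2,0) g=1 f=8, (2,4) g=3 f=8, (3,1) g=1 f=6, (4,2) g=3 f=6]; closed=[(2,1), (2,2), (2,3), (3,2)]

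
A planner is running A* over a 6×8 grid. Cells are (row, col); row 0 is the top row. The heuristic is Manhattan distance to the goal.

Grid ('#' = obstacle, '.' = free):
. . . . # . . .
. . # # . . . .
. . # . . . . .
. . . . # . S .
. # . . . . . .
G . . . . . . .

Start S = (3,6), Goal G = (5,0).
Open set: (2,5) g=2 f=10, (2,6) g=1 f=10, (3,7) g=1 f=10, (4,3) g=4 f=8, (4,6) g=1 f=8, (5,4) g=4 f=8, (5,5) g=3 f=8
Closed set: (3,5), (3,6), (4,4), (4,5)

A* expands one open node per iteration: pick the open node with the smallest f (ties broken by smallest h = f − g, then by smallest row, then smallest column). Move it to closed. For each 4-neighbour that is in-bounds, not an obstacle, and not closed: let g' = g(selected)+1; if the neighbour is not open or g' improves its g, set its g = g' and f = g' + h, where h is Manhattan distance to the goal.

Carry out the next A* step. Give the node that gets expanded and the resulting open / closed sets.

step 1: expand (4,3) (f=8, h=4) → closed; open now [(2,5) g=2 f=10, (2,6) g=1 f=10, (3,3) g=5 f=10, (3,7) g=1 f=10, (4,2) g=5 f=8, (4,6) g=1 f=8, (5,3) g=5 f=8, (5,4) g=4 f=8, (5,5) g=3 f=8]

expanded=(4,3); open=[(2,5) g=2 f=10, (2,6) g=1 f=10, (3,3) g=5 f=10, (3,7) g=1 f=10, (4,2) g=5 f=8, (4,6) g=1 f=8, (5,3) g=5 f=8, (5,4) g=4 f=8, (5,5) g=3 f=8]; closed=[(3,5), (3,6), (4,3), (4,4), (4,5)]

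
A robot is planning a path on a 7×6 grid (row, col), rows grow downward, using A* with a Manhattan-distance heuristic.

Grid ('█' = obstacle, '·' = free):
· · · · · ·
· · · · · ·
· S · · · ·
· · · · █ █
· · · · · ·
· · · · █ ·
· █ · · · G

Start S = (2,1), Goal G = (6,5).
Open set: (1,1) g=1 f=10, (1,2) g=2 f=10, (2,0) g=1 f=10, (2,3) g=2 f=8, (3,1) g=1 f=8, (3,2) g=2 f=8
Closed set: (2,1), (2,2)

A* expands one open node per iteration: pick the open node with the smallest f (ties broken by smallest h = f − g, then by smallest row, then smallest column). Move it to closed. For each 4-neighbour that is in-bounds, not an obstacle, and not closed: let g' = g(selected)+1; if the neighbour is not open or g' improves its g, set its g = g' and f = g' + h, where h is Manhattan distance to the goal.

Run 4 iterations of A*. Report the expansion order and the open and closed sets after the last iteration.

order=[(2,3) → (2,4) → (2,5) → (3,3)]; open=[(1,1) g=1 f=10, (1,2) g=2 f=10, (1,3) g=3 f=10, (1,4) g=4 f=10, (1,5) g=5 f=10, (2,0) g=1 f=10, (3,1) g=1 f=8, (3,2) g=2 f=8, (4,3) g=4 f=8]; closed=[(2,1), (2,2), (2,3), (2,4), (2,5), (3,3)]

step 1: expand (2,3) (f=8, h=6) → closed; open now [(1,1) g=1 f=10, (1,2) g=2 f=10, (1,3) g=3 f=10, (2,0) g=1 f=10, (2,4) g=3 f=8, (3,1) g=1 f=8, (3,2) g=2 f=8, (3,3) g=3 f=8]
step 2: expand (2,4) (f=8, h=5) → closed; open now [(1,1) g=1 f=10, (1,2) g=2 f=10, (1,3) g=3 f=10, (1,4) g=4 f=10, (2,0) g=1 f=10, (2,5) g=4 f=8, (3,1) g=1 f=8, (3,2) g=2 f=8, (3,3) g=3 f=8]
step 3: expand (2,5) (f=8, h=4) → closed; open now [(1,1) g=1 f=10, (1,2) g=2 f=10, (1,3) g=3 f=10, (1,4) g=4 f=10, (1,5) g=5 f=10, (2,0) g=1 f=10, (3,1) g=1 f=8, (3,2) g=2 f=8, (3,3) g=3 f=8]
step 4: expand (3,3) (f=8, h=5) → closed; open now [(1,1) g=1 f=10, (1,2) g=2 f=10, (1,3) g=3 f=10, (1,4) g=4 f=10, (1,5) g=5 f=10, (2,0) g=1 f=10, (3,1) g=1 f=8, (3,2) g=2 f=8, (4,3) g=4 f=8]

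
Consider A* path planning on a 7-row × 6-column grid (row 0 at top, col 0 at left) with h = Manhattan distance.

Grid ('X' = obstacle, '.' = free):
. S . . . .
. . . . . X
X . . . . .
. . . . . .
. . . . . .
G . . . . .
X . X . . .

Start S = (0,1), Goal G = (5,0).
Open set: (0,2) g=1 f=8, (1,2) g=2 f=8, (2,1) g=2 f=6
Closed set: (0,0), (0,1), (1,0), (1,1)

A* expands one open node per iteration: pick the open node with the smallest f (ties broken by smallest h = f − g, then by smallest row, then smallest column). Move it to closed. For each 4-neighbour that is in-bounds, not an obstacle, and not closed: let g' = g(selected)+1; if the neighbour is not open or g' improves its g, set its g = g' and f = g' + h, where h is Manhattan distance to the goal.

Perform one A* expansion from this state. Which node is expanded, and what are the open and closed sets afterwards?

step 1: expand (2,1) (f=6, h=4) → closed; open now [(0,2) g=1 f=8, (1,2) g=2 f=8, (2,2) g=3 f=8, (3,1) g=3 f=6]

expanded=(2,1); open=[(0,2) g=1 f=8, (1,2) g=2 f=8, (2,2) g=3 f=8, (3,1) g=3 f=6]; closed=[(0,0), (0,1), (1,0), (1,1), (2,1)]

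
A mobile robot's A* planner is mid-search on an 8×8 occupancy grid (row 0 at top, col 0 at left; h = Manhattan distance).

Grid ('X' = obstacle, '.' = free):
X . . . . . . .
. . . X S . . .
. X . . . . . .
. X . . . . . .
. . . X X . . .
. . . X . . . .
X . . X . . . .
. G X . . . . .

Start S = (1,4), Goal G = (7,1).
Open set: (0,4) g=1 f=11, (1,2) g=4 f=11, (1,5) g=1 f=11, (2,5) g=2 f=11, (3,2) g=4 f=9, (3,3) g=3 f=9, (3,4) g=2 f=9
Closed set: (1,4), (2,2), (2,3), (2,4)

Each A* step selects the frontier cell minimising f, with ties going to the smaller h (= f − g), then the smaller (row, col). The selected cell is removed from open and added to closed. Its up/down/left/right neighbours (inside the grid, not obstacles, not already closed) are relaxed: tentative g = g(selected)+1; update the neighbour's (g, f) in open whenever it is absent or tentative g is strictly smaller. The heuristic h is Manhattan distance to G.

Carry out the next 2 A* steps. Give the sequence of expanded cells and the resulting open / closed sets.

order=[(3,2) → (4,2)]; open=[(0,4) g=1 f=11, (1,2) g=4 f=11, (1,5) g=1 f=11, (2,5) g=2 f=11, (3,3) g=3 f=9, (3,4) g=2 f=9, (4,1) g=6 f=9, (5,2) g=6 f=9]; closed=[(1,4), (2,2), (2,3), (2,4), (3,2), (4,2)]

step 1: expand (3,2) (f=9, h=5) → closed; open now [(0,4) g=1 f=11, (1,2) g=4 f=11, (1,5) g=1 f=11, (2,5) g=2 f=11, (3,3) g=3 f=9, (3,4) g=2 f=9, (4,2) g=5 f=9]
step 2: expand (4,2) (f=9, h=4) → closed; open now [(0,4) g=1 f=11, (1,2) g=4 f=11, (1,5) g=1 f=11, (2,5) g=2 f=11, (3,3) g=3 f=9, (3,4) g=2 f=9, (4,1) g=6 f=9, (5,2) g=6 f=9]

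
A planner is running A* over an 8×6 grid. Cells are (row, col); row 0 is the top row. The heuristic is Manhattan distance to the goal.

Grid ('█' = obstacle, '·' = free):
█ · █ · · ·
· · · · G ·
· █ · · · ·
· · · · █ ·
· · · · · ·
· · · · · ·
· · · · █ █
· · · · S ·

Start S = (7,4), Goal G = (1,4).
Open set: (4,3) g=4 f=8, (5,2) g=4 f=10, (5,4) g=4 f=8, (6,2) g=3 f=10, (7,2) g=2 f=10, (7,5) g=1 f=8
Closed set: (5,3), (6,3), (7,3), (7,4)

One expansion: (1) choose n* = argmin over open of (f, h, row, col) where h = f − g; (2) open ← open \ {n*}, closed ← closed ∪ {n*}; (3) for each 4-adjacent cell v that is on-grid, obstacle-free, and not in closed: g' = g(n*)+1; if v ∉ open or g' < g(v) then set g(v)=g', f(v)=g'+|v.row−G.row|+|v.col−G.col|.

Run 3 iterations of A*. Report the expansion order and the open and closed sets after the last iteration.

order=[(4,3) → (3,3) → (2,3)]; open=[(1,3) g=7 f=8, (2,2) g=7 f=10, (2,4) g=7 f=8, (3,2) g=6 f=10, (4,2) g=5 f=10, (4,4) g=5 f=8, (5,2) g=4 f=10, (5,4) g=4 f=8, (6,2) g=3 f=10, (7,2) g=2 f=10, (7,5) g=1 f=8]; closed=[(2,3), (3,3), (4,3), (5,3), (6,3), (7,3), (7,4)]

step 1: expand (4,3) (f=8, h=4) → closed; open now [(3,3) g=5 f=8, (4,2) g=5 f=10, (4,4) g=5 f=8, (5,2) g=4 f=10, (5,4) g=4 f=8, (6,2) g=3 f=10, (7,2) g=2 f=10, (7,5) g=1 f=8]
step 2: expand (3,3) (f=8, h=3) → closed; open now [(2,3) g=6 f=8, (3,2) g=6 f=10, (4,2) g=5 f=10, (4,4) g=5 f=8, (5,2) g=4 f=10, (5,4) g=4 f=8, (6,2) g=3 f=10, (7,2) g=2 f=10, (7,5) g=1 f=8]
step 3: expand (2,3) (f=8, h=2) → closed; open now [(1,3) g=7 f=8, (2,2) g=7 f=10, (2,4) g=7 f=8, (3,2) g=6 f=10, (4,2) g=5 f=10, (4,4) g=5 f=8, (5,2) g=4 f=10, (5,4) g=4 f=8, (6,2) g=3 f=10, (7,2) g=2 f=10, (7,5) g=1 f=8]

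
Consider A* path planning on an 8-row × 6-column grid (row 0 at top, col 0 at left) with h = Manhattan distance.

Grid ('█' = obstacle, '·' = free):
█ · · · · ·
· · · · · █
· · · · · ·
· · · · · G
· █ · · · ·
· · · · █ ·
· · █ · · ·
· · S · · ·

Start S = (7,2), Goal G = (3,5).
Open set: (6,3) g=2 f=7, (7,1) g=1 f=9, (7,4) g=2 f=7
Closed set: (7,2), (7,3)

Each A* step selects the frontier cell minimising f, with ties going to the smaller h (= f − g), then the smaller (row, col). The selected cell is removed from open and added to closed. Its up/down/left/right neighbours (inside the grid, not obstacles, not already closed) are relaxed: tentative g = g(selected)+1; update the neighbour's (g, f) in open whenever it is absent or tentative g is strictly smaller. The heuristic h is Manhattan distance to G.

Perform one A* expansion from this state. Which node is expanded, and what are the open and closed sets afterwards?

expanded=(6,3); open=[(5,3) g=3 f=7, (6,4) g=3 f=7, (7,1) g=1 f=9, (7,4) g=2 f=7]; closed=[(6,3), (7,2), (7,3)]

step 1: expand (6,3) (f=7, h=5) → closed; open now [(5,3) g=3 f=7, (6,4) g=3 f=7, (7,1) g=1 f=9, (7,4) g=2 f=7]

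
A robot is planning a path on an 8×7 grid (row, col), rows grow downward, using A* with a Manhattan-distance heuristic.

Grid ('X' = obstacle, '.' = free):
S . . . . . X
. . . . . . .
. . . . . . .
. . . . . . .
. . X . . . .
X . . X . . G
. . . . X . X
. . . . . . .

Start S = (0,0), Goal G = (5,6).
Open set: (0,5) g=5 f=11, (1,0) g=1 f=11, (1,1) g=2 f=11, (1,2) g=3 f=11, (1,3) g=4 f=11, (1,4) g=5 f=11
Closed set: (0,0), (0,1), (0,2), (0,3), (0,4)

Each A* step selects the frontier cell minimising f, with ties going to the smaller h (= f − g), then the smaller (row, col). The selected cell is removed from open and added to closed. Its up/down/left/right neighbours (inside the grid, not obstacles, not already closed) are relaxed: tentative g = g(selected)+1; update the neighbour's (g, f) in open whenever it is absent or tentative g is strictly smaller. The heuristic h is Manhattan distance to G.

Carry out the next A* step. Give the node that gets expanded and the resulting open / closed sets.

expanded=(0,5); open=[(1,0) g=1 f=11, (1,1) g=2 f=11, (1,2) g=3 f=11, (1,3) g=4 f=11, (1,4) g=5 f=11, (1,5) g=6 f=11]; closed=[(0,0), (0,1), (0,2), (0,3), (0,4), (0,5)]

step 1: expand (0,5) (f=11, h=6) → closed; open now [(1,0) g=1 f=11, (1,1) g=2 f=11, (1,2) g=3 f=11, (1,3) g=4 f=11, (1,4) g=5 f=11, (1,5) g=6 f=11]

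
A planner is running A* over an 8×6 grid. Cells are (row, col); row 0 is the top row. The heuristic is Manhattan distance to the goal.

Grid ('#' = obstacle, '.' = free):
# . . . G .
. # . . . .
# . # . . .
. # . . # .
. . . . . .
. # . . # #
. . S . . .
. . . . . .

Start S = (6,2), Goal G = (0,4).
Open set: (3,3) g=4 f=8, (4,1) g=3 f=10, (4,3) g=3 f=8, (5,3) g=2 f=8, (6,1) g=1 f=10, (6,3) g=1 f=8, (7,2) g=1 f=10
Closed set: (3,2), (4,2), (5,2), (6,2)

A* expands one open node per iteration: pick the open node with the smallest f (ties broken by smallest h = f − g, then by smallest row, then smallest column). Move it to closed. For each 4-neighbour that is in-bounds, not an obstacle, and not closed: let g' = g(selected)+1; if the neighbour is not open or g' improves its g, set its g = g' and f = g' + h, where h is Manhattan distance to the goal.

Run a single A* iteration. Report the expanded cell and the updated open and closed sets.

expanded=(3,3); open=[(2,3) g=5 f=8, (4,1) g=3 f=10, (4,3) g=3 f=8, (5,3) g=2 f=8, (6,1) g=1 f=10, (6,3) g=1 f=8, (7,2) g=1 f=10]; closed=[(3,2), (3,3), (4,2), (5,2), (6,2)]

step 1: expand (3,3) (f=8, h=4) → closed; open now [(2,3) g=5 f=8, (4,1) g=3 f=10, (4,3) g=3 f=8, (5,3) g=2 f=8, (6,1) g=1 f=10, (6,3) g=1 f=8, (7,2) g=1 f=10]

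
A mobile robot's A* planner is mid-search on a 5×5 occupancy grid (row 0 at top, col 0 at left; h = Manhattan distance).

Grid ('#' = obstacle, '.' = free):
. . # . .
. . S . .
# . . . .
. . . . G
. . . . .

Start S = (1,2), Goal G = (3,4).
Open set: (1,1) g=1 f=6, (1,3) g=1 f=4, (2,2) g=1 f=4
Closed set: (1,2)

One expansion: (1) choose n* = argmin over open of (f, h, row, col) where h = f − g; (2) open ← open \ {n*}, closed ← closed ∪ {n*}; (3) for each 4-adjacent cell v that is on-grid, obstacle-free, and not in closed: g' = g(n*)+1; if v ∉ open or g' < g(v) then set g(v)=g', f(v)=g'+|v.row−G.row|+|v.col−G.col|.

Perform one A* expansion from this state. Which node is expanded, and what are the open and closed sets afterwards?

expanded=(1,3); open=[(0,3) g=2 f=6, (1,1) g=1 f=6, (1,4) g=2 f=4, (2,2) g=1 f=4, (2,3) g=2 f=4]; closed=[(1,2), (1,3)]

step 1: expand (1,3) (f=4, h=3) → closed; open now [(0,3) g=2 f=6, (1,1) g=1 f=6, (1,4) g=2 f=4, (2,2) g=1 f=4, (2,3) g=2 f=4]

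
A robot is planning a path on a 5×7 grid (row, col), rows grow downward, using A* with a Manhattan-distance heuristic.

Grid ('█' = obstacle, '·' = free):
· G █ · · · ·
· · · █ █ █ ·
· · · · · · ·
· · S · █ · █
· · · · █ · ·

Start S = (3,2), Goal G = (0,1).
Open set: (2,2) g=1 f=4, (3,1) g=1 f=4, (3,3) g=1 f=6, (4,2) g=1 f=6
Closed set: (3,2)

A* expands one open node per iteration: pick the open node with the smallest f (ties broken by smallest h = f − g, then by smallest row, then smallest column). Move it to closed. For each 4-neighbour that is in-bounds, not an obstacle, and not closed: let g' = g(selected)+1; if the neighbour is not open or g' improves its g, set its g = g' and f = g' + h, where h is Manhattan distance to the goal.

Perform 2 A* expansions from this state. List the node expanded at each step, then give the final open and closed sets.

order=[(2,2) → (1,2)]; open=[(1,1) g=3 f=4, (2,1) g=2 f=4, (2,3) g=2 f=6, (3,1) g=1 f=4, (3,3) g=1 f=6, (4,2) g=1 f=6]; closed=[(1,2), (2,2), (3,2)]

step 1: expand (2,2) (f=4, h=3) → closed; open now [(1,2) g=2 f=4, (2,1) g=2 f=4, (2,3) g=2 f=6, (3,1) g=1 f=4, (3,3) g=1 f=6, (4,2) g=1 f=6]
step 2: expand (1,2) (f=4, h=2) → closed; open now [(1,1) g=3 f=4, (2,1) g=2 f=4, (2,3) g=2 f=6, (3,1) g=1 f=4, (3,3) g=1 f=6, (4,2) g=1 f=6]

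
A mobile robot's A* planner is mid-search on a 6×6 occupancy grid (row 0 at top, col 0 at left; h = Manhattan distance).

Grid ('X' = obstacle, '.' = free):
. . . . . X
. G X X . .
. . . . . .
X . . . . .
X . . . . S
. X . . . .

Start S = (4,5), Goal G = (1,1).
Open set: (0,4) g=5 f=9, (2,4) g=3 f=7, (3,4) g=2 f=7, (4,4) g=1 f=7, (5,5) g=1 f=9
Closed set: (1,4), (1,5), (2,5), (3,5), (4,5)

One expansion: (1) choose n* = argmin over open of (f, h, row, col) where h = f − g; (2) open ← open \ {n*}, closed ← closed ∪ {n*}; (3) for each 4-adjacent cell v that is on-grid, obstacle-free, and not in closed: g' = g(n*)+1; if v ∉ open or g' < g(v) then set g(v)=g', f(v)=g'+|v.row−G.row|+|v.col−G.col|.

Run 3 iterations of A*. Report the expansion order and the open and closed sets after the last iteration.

step 1: expand (2,4) (f=7, h=4) → closed; open now [(0,4) g=5 f=9, (2,3) g=4 f=7, (3,4) g=2 f=7, (4,4) g=1 f=7, (5,5) g=1 f=9]
step 2: expand (2,3) (f=7, h=3) → closed; open now [(0,4) g=5 f=9, (2,2) g=5 f=7, (3,3) g=5 f=9, (3,4) g=2 f=7, (4,4) g=1 f=7, (5,5) g=1 f=9]
step 3: expand (2,2) (f=7, h=2) → closed; open now [(0,4) g=5 f=9, (2,1) g=6 f=7, (3,2) g=6 f=9, (3,3) g=5 f=9, (3,4) g=2 f=7, (4,4) g=1 f=7, (5,5) g=1 f=9]

order=[(2,4) → (2,3) → (2,2)]; open=[(0,4) g=5 f=9, (2,1) g=6 f=7, (3,2) g=6 f=9, (3,3) g=5 f=9, (3,4) g=2 f=7, (4,4) g=1 f=7, (5,5) g=1 f=9]; closed=[(1,4), (1,5), (2,2), (2,3), (2,4), (2,5), (3,5), (4,5)]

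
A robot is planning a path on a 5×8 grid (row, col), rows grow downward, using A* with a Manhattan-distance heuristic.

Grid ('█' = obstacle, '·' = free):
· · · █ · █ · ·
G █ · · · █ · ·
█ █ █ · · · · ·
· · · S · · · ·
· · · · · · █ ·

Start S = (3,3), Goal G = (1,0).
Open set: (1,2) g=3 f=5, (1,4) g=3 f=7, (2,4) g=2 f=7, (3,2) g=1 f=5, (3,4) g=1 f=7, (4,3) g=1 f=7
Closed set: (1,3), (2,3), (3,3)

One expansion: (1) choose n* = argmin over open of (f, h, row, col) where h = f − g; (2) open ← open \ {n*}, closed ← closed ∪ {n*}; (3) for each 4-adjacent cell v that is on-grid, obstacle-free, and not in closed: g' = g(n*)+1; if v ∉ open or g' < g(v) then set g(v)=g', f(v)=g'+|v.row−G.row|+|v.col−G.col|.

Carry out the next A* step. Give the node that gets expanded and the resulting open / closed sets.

step 1: expand (1,2) (f=5, h=2) → closed; open now [(0,2) g=4 f=7, (1,4) g=3 f=7, (2,4) g=2 f=7, (3,2) g=1 f=5, (3,4) g=1 f=7, (4,3) g=1 f=7]

expanded=(1,2); open=[(0,2) g=4 f=7, (1,4) g=3 f=7, (2,4) g=2 f=7, (3,2) g=1 f=5, (3,4) g=1 f=7, (4,3) g=1 f=7]; closed=[(1,2), (1,3), (2,3), (3,3)]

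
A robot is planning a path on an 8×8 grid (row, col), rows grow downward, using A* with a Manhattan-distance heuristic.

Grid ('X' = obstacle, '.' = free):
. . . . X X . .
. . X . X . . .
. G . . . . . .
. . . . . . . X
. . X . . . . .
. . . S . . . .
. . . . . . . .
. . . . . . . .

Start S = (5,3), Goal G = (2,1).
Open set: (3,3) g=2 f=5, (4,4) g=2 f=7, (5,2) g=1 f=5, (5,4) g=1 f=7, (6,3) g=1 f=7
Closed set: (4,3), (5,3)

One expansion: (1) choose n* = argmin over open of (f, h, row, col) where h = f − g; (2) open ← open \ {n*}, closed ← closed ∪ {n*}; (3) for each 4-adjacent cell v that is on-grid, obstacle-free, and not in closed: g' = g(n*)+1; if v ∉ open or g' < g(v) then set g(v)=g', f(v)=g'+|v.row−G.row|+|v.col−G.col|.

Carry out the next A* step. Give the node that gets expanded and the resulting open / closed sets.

step 1: expand (3,3) (f=5, h=3) → closed; open now [(2,3) g=3 f=5, (3,2) g=3 f=5, (3,4) g=3 f=7, (4,4) g=2 f=7, (5,2) g=1 f=5, (5,4) g=1 f=7, (6,3) g=1 f=7]

expanded=(3,3); open=[(2,3) g=3 f=5, (3,2) g=3 f=5, (3,4) g=3 f=7, (4,4) g=2 f=7, (5,2) g=1 f=5, (5,4) g=1 f=7, (6,3) g=1 f=7]; closed=[(3,3), (4,3), (5,3)]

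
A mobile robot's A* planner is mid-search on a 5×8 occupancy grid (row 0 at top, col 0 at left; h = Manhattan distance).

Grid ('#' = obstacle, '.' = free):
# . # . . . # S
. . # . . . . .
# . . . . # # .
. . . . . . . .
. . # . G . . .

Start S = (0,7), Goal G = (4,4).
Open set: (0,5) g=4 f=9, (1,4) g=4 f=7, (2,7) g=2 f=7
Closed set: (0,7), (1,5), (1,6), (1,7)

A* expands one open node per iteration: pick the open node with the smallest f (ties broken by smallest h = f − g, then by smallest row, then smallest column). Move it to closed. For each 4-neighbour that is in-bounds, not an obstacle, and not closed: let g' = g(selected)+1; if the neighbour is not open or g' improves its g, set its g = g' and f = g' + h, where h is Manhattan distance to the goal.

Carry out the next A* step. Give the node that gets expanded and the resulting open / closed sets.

step 1: expand (1,4) (f=7, h=3) → closed; open now [(0,4) g=5 f=9, (0,5) g=4 f=9, (1,3) g=5 f=9, (2,4) g=5 f=7, (2,7) g=2 f=7]

expanded=(1,4); open=[(0,4) g=5 f=9, (0,5) g=4 f=9, (1,3) g=5 f=9, (2,4) g=5 f=7, (2,7) g=2 f=7]; closed=[(0,7), (1,4), (1,5), (1,6), (1,7)]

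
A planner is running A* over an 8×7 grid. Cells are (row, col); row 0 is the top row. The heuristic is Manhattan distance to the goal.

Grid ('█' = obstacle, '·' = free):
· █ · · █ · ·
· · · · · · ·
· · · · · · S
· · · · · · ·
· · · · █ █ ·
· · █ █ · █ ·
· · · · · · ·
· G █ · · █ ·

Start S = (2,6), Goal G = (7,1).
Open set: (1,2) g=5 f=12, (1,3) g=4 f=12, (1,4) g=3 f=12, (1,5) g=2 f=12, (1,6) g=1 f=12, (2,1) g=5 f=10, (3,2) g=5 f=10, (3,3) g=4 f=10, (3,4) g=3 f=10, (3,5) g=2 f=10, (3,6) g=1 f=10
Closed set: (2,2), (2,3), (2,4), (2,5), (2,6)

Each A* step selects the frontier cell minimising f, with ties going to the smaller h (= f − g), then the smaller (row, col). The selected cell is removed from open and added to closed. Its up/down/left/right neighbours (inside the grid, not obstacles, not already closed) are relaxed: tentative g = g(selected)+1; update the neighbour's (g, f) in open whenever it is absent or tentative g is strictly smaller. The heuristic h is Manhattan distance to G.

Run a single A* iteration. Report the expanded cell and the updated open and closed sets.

step 1: expand (2,1) (f=10, h=5) → closed; open now [(1,1) g=6 f=12, (1,2) g=5 f=12, (1,3) g=4 f=12, (1,4) g=3 f=12, (1,5) g=2 f=12, (1,6) g=1 f=12, (2,0) g=6 f=12, (3,1) g=6 f=10, (3,2) g=5 f=10, (3,3) g=4 f=10, (3,4) g=3 f=10, (3,5) g=2 f=10, (3,6) g=1 f=10]

expanded=(2,1); open=[(1,1) g=6 f=12, (1,2) g=5 f=12, (1,3) g=4 f=12, (1,4) g=3 f=12, (1,5) g=2 f=12, (1,6) g=1 f=12, (2,0) g=6 f=12, (3,1) g=6 f=10, (3,2) g=5 f=10, (3,3) g=4 f=10, (3,4) g=3 f=10, (3,5) g=2 f=10, (3,6) g=1 f=10]; closed=[(2,1), (2,2), (2,3), (2,4), (2,5), (2,6)]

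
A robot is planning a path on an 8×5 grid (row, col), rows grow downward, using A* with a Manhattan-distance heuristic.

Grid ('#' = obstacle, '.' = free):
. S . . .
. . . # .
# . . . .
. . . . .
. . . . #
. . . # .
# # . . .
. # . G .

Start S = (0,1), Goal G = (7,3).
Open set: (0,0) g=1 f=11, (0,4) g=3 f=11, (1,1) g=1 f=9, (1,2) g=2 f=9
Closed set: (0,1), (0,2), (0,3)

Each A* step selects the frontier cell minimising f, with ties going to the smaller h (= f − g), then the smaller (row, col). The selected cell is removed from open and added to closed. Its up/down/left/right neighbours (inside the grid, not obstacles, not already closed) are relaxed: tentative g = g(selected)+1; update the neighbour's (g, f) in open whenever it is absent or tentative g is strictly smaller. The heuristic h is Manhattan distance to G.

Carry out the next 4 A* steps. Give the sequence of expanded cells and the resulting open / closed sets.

step 1: expand (1,2) (f=9, h=7) → closed; open now [(0,0) g=1 f=11, (0,4) g=3 f=11, (1,1) g=1 f=9, (2,2) g=3 f=9]
step 2: expand (2,2) (f=9, h=6) → closed; open now [(0,0) g=1 f=11, (0,4) g=3 f=11, (1,1) g=1 f=9, (2,1) g=4 f=11, (2,3) g=4 f=9, (3,2) g=4 f=9]
step 3: expand (2,3) (f=9, h=5) → closed; open now [(0,0) g=1 f=11, (0,4) g=3 f=11, (1,1) g=1 f=9, (2,1) g=4 f=11, (2,4) g=5 f=11, (3,2) g=4 f=9, (3,3) g=5 f=9]
step 4: expand (3,3) (f=9, h=4) → closed; open now [(0,0) g=1 f=11, (0,4) g=3 f=11, (1,1) g=1 f=9, (2,1) g=4 f=11, (2,4) g=5 f=11, (3,2) g=4 f=9, (3,4) g=6 f=11, (4,3) g=6 f=9]

order=[(1,2) → (2,2) → (2,3) → (3,3)]; open=[(0,0) g=1 f=11, (0,4) g=3 f=11, (1,1) g=1 f=9, (2,1) g=4 f=11, (2,4) g=5 f=11, (3,2) g=4 f=9, (3,4) g=6 f=11, (4,3) g=6 f=9]; closed=[(0,1), (0,2), (0,3), (1,2), (2,2), (2,3), (3,3)]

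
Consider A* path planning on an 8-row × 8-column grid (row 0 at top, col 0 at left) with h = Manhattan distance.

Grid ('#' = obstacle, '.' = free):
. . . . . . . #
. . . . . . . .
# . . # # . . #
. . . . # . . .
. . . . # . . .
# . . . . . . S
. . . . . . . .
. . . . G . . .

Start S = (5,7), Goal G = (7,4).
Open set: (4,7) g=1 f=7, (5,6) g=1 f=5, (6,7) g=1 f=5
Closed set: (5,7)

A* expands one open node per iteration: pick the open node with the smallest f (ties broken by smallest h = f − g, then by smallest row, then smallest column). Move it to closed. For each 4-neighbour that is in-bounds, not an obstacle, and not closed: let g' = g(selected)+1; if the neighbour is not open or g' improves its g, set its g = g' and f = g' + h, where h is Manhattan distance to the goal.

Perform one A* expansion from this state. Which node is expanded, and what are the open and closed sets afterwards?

step 1: expand (5,6) (f=5, h=4) → closed; open now [(4,6) g=2 f=7, (4,7) g=1 f=7, (5,5) g=2 f=5, (6,6) g=2 f=5, (6,7) g=1 f=5]

expanded=(5,6); open=[(4,6) g=2 f=7, (4,7) g=1 f=7, (5,5) g=2 f=5, (6,6) g=2 f=5, (6,7) g=1 f=5]; closed=[(5,6), (5,7)]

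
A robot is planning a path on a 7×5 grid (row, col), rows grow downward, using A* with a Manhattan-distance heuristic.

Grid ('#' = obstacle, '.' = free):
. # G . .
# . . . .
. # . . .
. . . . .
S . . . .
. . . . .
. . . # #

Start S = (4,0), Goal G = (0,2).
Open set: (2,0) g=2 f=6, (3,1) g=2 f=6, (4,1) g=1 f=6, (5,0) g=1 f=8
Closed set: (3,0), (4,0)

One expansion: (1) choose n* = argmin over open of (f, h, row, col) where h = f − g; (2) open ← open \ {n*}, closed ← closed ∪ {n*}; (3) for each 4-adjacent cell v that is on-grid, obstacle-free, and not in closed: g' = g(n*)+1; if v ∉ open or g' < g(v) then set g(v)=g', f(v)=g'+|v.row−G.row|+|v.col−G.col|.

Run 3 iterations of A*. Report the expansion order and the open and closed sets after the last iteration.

order=[(2,0) → (3,1) → (3,2)]; open=[(2,2) g=4 f=6, (3,3) g=4 f=8, (4,1) g=1 f=6, (4,2) g=4 f=8, (5,0) g=1 f=8]; closed=[(2,0), (3,0), (3,1), (3,2), (4,0)]

step 1: expand (2,0) (f=6, h=4) → closed; open now [(3,1) g=2 f=6, (4,1) g=1 f=6, (5,0) g=1 f=8]
step 2: expand (3,1) (f=6, h=4) → closed; open now [(3,2) g=3 f=6, (4,1) g=1 f=6, (5,0) g=1 f=8]
step 3: expand (3,2) (f=6, h=3) → closed; open now [(2,2) g=4 f=6, (3,3) g=4 f=8, (4,1) g=1 f=6, (4,2) g=4 f=8, (5,0) g=1 f=8]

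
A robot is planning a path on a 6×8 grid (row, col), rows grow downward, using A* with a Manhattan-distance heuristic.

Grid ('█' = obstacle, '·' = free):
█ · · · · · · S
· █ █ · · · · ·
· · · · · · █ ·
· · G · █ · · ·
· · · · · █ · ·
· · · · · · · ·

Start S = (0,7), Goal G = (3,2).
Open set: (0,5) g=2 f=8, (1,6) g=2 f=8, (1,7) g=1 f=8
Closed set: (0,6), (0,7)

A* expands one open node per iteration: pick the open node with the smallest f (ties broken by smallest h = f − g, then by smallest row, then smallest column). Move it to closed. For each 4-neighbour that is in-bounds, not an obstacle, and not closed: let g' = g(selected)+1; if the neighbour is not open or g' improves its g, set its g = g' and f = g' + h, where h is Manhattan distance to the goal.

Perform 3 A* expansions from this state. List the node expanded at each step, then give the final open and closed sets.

order=[(0,5) → (0,4) → (0,3)]; open=[(0,2) g=5 f=8, (1,3) g=5 f=8, (1,4) g=4 f=8, (1,5) g=3 f=8, (1,6) g=2 f=8, (1,7) g=1 f=8]; closed=[(0,3), (0,4), (0,5), (0,6), (0,7)]

step 1: expand (0,5) (f=8, h=6) → closed; open now [(0,4) g=3 f=8, (1,5) g=3 f=8, (1,6) g=2 f=8, (1,7) g=1 f=8]
step 2: expand (0,4) (f=8, h=5) → closed; open now [(0,3) g=4 f=8, (1,4) g=4 f=8, (1,5) g=3 f=8, (1,6) g=2 f=8, (1,7) g=1 f=8]
step 3: expand (0,3) (f=8, h=4) → closed; open now [(0,2) g=5 f=8, (1,3) g=5 f=8, (1,4) g=4 f=8, (1,5) g=3 f=8, (1,6) g=2 f=8, (1,7) g=1 f=8]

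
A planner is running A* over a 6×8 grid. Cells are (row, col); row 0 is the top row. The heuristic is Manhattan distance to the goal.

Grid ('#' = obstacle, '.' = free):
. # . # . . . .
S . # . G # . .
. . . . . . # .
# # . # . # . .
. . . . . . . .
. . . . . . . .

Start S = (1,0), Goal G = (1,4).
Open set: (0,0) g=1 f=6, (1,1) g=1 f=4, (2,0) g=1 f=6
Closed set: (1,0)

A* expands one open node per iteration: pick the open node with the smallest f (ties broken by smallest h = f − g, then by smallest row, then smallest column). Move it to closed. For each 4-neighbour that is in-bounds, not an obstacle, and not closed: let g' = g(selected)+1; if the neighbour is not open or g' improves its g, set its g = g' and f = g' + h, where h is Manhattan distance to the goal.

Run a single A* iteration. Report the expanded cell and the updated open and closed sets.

expanded=(1,1); open=[(0,0) g=1 f=6, (2,0) g=1 f=6, (2,1) g=2 f=6]; closed=[(1,0), (1,1)]

step 1: expand (1,1) (f=4, h=3) → closed; open now [(0,0) g=1 f=6, (2,0) g=1 f=6, (2,1) g=2 f=6]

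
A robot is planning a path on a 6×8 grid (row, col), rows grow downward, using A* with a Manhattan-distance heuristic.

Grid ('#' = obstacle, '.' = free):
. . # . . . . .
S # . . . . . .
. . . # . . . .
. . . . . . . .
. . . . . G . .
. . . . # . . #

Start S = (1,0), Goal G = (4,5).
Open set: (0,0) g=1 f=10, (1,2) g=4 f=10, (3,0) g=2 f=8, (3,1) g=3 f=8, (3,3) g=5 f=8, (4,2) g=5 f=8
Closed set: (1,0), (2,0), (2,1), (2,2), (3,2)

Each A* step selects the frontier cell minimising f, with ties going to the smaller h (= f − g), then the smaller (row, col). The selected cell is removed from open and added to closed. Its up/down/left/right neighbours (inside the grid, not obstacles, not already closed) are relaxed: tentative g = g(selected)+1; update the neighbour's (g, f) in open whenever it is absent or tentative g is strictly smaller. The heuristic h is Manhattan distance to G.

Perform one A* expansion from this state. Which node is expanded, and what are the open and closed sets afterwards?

expanded=(3,3); open=[(0,0) g=1 f=10, (1,2) g=4 f=10, (3,0) g=2 f=8, (3,1) g=3 f=8, (3,4) g=6 f=8, (4,2) g=5 f=8, (4,3) g=6 f=8]; closed=[(1,0), (2,0), (2,1), (2,2), (3,2), (3,3)]

step 1: expand (3,3) (f=8, h=3) → closed; open now [(0,0) g=1 f=10, (1,2) g=4 f=10, (3,0) g=2 f=8, (3,1) g=3 f=8, (3,4) g=6 f=8, (4,2) g=5 f=8, (4,3) g=6 f=8]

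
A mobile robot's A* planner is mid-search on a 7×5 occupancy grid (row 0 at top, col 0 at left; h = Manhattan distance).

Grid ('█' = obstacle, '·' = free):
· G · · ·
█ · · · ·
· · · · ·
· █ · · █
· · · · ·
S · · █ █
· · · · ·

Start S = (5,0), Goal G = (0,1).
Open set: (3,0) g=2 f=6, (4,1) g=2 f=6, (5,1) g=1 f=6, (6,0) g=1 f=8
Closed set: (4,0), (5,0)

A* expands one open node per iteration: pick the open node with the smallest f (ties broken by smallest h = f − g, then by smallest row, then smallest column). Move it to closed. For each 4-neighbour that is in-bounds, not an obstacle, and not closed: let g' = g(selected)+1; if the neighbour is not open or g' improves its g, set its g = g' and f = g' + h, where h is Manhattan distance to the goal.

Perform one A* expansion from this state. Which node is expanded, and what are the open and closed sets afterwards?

expanded=(3,0); open=[(2,0) g=3 f=6, (4,1) g=2 f=6, (5,1) g=1 f=6, (6,0) g=1 f=8]; closed=[(3,0), (4,0), (5,0)]

step 1: expand (3,0) (f=6, h=4) → closed; open now [(2,0) g=3 f=6, (4,1) g=2 f=6, (5,1) g=1 f=6, (6,0) g=1 f=8]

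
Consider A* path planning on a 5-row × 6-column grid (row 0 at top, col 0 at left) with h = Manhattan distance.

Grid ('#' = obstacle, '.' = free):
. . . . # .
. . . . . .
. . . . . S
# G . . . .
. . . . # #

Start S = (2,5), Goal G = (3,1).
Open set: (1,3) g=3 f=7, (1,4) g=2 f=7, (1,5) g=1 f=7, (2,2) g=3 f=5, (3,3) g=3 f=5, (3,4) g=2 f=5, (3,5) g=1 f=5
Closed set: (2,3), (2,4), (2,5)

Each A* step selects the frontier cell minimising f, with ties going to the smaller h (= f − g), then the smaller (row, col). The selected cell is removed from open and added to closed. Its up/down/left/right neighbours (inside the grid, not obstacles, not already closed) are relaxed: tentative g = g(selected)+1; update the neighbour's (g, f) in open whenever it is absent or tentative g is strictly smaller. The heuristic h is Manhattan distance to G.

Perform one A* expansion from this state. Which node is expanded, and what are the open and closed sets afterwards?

expanded=(2,2); open=[(1,2) g=4 f=7, (1,3) g=3 f=7, (1,4) g=2 f=7, (1,5) g=1 f=7, (2,1) g=4 f=5, (3,2) g=4 f=5, (3,3) g=3 f=5, (3,4) g=2 f=5, (3,5) g=1 f=5]; closed=[(2,2), (2,3), (2,4), (2,5)]

step 1: expand (2,2) (f=5, h=2) → closed; open now [(1,2) g=4 f=7, (1,3) g=3 f=7, (1,4) g=2 f=7, (1,5) g=1 f=7, (2,1) g=4 f=5, (3,2) g=4 f=5, (3,3) g=3 f=5, (3,4) g=2 f=5, (3,5) g=1 f=5]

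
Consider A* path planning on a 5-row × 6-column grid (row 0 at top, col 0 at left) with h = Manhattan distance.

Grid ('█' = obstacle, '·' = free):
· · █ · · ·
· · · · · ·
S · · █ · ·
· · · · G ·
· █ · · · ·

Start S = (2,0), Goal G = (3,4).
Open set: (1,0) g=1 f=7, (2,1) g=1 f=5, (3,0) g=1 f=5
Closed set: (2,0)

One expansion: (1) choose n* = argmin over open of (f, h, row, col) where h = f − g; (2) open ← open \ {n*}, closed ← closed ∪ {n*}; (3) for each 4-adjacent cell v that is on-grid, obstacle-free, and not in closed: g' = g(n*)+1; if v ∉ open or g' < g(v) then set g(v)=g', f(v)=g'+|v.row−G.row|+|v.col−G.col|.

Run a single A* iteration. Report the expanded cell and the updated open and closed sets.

expanded=(2,1); open=[(1,0) g=1 f=7, (1,1) g=2 f=7, (2,2) g=2 f=5, (3,0) g=1 f=5, (3,1) g=2 f=5]; closed=[(2,0), (2,1)]

step 1: expand (2,1) (f=5, h=4) → closed; open now [(1,0) g=1 f=7, (1,1) g=2 f=7, (2,2) g=2 f=5, (3,0) g=1 f=5, (3,1) g=2 f=5]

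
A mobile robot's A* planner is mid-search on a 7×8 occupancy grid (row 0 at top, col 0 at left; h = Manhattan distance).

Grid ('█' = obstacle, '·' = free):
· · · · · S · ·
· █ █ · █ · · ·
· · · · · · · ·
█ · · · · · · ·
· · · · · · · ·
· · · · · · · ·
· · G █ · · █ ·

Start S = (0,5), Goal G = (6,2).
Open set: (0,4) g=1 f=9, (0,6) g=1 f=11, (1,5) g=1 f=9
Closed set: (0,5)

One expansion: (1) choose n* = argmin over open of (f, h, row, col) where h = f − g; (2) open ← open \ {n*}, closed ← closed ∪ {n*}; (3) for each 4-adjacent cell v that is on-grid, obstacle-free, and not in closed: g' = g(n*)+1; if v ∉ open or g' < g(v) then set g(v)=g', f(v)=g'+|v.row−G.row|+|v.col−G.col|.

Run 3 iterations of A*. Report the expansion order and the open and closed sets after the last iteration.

order=[(0,4) → (0,3) → (0,2)]; open=[(0,1) g=4 f=11, (0,6) g=1 f=11, (1,3) g=3 f=9, (1,5) g=1 f=9]; closed=[(0,2), (0,3), (0,4), (0,5)]

step 1: expand (0,4) (f=9, h=8) → closed; open now [(0,3) g=2 f=9, (0,6) g=1 f=11, (1,5) g=1 f=9]
step 2: expand (0,3) (f=9, h=7) → closed; open now [(0,2) g=3 f=9, (0,6) g=1 f=11, (1,3) g=3 f=9, (1,5) g=1 f=9]
step 3: expand (0,2) (f=9, h=6) → closed; open now [(0,1) g=4 f=11, (0,6) g=1 f=11, (1,3) g=3 f=9, (1,5) g=1 f=9]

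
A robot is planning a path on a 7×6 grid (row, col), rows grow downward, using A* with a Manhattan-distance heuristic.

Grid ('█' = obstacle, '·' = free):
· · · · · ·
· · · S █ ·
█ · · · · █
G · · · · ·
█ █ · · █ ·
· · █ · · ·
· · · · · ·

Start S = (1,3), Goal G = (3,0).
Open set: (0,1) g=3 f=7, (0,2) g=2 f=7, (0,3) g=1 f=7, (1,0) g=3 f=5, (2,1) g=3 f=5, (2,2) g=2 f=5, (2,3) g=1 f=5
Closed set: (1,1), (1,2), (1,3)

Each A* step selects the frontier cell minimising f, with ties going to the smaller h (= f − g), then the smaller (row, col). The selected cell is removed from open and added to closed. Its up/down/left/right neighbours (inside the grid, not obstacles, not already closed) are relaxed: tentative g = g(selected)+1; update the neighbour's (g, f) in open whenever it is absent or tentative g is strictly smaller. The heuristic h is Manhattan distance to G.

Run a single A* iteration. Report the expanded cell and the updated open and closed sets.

expanded=(1,0); open=[(0,0) g=4 f=7, (0,1) g=3 f=7, (0,2) g=2 f=7, (0,3) g=1 f=7, (2,1) g=3 f=5, (2,2) g=2 f=5, (2,3) g=1 f=5]; closed=[(1,0), (1,1), (1,2), (1,3)]

step 1: expand (1,0) (f=5, h=2) → closed; open now [(0,0) g=4 f=7, (0,1) g=3 f=7, (0,2) g=2 f=7, (0,3) g=1 f=7, (2,1) g=3 f=5, (2,2) g=2 f=5, (2,3) g=1 f=5]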